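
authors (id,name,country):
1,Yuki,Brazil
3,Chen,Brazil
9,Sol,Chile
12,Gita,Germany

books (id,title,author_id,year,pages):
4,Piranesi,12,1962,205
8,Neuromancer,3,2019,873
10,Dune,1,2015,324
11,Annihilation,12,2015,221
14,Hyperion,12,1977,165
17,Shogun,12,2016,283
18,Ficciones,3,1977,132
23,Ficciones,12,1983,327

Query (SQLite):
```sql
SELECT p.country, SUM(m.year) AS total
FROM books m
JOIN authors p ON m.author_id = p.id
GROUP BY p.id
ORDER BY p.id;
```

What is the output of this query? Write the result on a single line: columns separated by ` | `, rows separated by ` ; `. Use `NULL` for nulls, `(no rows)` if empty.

Join each books row to its authors via author_id.
Group joined rows by authors.id; compute SUM(m.year) per group.
  1: ids {10} → SUM(m.year)=2015
  3: ids {8, 18} → SUM(m.year)=3996
  12: ids {4, 11, 14, 17, 23} → SUM(m.year)=9953

Brazil | 2015 ; Brazil | 3996 ; Germany | 9953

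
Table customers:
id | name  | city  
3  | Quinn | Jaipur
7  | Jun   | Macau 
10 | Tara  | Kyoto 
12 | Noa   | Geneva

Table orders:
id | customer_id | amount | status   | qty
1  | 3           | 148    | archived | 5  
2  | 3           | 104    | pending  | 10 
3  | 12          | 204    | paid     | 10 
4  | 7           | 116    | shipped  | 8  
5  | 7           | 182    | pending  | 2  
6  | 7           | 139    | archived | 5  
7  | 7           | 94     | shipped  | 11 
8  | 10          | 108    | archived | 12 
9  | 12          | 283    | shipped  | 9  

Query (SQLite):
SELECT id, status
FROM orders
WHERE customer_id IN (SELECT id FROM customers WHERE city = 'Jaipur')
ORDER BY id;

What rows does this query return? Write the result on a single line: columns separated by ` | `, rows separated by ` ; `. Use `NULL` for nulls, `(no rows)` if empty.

1 | archived ; 2 | pending

Inner query: customers.id where city = 'Jaipur'.
Outer: keep orders rows whose customer_id is in that set.
Inner query → {3}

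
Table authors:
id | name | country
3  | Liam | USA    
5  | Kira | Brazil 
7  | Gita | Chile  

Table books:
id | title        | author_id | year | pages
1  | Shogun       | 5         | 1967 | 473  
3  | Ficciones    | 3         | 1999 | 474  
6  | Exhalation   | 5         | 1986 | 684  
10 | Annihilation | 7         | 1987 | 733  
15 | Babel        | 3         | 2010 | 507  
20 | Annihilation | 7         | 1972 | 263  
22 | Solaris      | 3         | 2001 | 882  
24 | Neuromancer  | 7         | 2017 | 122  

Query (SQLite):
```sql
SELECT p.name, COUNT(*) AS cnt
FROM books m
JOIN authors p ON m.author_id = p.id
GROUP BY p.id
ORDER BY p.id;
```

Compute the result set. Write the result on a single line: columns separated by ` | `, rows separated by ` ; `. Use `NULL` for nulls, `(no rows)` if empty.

Liam | 3 ; Kira | 2 ; Gita | 3

Join each books row to its authors via author_id.
Group joined rows by authors.id; compute COUNT(*) per group.
  3: ids {3, 15, 22} → COUNT(*)=3
  5: ids {1, 6} → COUNT(*)=2
  7: ids {10, 20, 24} → COUNT(*)=3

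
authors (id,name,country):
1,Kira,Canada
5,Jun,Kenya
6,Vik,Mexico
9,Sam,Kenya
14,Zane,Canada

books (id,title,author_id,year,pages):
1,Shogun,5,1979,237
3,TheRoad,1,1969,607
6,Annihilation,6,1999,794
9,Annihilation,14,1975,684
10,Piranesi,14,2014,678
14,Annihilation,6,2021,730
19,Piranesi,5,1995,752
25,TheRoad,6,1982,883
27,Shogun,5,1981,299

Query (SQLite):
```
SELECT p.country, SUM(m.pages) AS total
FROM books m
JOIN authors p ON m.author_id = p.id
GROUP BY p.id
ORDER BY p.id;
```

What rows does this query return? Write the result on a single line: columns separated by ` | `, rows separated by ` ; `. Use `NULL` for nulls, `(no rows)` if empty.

Canada | 607 ; Kenya | 1288 ; Mexico | 2407 ; Canada | 1362

Join each books row to its authors via author_id.
Group joined rows by authors.id; compute SUM(m.pages) per group.
  1: ids {3} → SUM(m.pages)=607
  5: ids {1, 19, 27} → SUM(m.pages)=1288
  6: ids {6, 14, 25} → SUM(m.pages)=2407
  14: ids {9, 10} → SUM(m.pages)=1362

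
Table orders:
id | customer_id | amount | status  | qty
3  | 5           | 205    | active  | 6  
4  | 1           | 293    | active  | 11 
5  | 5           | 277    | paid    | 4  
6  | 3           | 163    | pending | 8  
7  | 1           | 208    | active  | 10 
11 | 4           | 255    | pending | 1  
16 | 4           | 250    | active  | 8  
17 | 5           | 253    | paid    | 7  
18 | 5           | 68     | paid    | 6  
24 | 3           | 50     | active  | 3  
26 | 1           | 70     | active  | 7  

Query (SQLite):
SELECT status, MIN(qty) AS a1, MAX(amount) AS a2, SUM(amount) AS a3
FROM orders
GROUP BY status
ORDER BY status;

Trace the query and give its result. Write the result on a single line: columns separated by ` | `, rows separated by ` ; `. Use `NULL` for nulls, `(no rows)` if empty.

active | 3 | 293 | 1076 ; paid | 4 | 277 | 598 ; pending | 1 | 255 | 418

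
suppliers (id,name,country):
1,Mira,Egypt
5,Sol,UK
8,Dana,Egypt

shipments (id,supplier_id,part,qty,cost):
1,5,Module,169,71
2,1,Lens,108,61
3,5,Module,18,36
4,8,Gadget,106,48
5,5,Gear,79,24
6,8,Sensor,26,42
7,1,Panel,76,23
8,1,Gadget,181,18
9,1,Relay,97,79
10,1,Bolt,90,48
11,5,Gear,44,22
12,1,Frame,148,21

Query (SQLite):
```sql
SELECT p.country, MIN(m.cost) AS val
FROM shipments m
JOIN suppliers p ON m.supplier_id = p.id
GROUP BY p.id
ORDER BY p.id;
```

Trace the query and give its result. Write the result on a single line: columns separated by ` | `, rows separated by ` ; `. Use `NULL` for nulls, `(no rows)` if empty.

Egypt | 18 ; UK | 22 ; Egypt | 42

Join each shipments row to its suppliers via supplier_id.
Group joined rows by suppliers.id; compute MIN(m.cost) per group.
  1: ids {2, 7, 8, 9, 10, 12} → MIN(m.cost)=18
  5: ids {1, 3, 5, 11} → MIN(m.cost)=22
  8: ids {4, 6} → MIN(m.cost)=42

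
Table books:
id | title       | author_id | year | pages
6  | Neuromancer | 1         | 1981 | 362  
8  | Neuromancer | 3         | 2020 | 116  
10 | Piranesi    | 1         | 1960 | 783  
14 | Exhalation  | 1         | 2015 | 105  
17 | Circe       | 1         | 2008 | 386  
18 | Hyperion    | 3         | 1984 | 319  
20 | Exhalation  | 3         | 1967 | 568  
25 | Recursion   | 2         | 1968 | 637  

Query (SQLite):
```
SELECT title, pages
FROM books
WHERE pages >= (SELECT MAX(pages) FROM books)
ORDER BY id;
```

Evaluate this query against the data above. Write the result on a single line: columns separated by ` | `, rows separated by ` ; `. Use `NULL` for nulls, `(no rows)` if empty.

Scalar subquery: MAX(pages) over all books rows = 783.
Keep rows where pages >= that value.

Piranesi | 783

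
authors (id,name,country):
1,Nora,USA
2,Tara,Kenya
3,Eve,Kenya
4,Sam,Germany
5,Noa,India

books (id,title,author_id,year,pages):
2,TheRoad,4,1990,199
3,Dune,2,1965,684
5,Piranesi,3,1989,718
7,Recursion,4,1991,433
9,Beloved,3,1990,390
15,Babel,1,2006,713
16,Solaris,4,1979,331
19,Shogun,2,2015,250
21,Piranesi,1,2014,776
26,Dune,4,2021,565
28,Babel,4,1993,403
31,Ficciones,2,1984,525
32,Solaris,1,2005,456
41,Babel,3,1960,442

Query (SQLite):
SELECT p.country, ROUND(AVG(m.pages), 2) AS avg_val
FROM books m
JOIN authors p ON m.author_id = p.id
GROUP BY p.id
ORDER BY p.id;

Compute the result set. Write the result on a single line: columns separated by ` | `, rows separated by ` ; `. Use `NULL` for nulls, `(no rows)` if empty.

Join each books row to its authors via author_id.
Group joined rows by authors.id; compute ROUND(AVG(m.pages), 2) per group.
  1: ids {15, 21, 32} → ROUND(AVG(m.pages), 2)=648.33
  2: ids {3, 19, 31} → ROUND(AVG(m.pages), 2)=486.33
  3: ids {5, 9, 41} → ROUND(AVG(m.pages), 2)=516.67
  4: ids {2, 7, 16, 26, 28} → ROUND(AVG(m.pages), 2)=386.2

USA | 648.33 ; Kenya | 486.33 ; Kenya | 516.67 ; Germany | 386.2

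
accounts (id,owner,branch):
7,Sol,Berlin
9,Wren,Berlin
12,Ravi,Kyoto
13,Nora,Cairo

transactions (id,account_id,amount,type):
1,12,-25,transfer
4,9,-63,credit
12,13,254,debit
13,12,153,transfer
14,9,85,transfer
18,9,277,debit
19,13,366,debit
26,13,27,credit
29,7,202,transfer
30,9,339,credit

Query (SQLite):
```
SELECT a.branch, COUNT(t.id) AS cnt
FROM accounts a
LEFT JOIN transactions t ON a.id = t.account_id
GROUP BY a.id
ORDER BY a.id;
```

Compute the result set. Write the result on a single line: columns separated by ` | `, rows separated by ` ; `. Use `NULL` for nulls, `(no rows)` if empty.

LEFT JOIN keeps every accounts row; unmatched ones get NULL for transactions columns.
Group by accounts.id and compute COUNT(t.id). COUNT(col) of an all-NULL group is 0.
  7: ids {29} → COUNT(t.id)=1
  9: ids {4, 14, 18, 30} → COUNT(t.id)=4
  12: ids {1, 13} → COUNT(t.id)=2
  13: ids {12, 19, 26} → COUNT(t.id)=3

Berlin | 1 ; Berlin | 4 ; Kyoto | 2 ; Cairo | 3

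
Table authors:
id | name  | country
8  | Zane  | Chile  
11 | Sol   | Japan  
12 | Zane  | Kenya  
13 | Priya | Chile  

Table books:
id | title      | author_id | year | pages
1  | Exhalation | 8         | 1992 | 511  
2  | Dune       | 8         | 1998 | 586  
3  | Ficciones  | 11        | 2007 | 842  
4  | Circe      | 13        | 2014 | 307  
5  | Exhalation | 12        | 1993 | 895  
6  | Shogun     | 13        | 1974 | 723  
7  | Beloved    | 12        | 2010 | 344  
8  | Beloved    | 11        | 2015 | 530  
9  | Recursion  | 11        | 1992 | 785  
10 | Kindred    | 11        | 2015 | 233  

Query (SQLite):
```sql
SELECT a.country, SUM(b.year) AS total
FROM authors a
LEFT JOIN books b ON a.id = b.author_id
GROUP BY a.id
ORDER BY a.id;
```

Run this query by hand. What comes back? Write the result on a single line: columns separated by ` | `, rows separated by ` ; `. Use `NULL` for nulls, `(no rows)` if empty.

LEFT JOIN keeps every authors row; unmatched ones get NULL for books columns.
Group by authors.id and compute SUM(b.year). SUM over an all-NULL group is NULL.
  8: ids {1, 2} → SUM(b.year)=3990
  11: ids {3, 8, 9, 10} → SUM(b.year)=8029
  12: ids {5, 7} → SUM(b.year)=4003
  13: ids {4, 6} → SUM(b.year)=3988

Chile | 3990 ; Japan | 8029 ; Kenya | 4003 ; Chile | 3988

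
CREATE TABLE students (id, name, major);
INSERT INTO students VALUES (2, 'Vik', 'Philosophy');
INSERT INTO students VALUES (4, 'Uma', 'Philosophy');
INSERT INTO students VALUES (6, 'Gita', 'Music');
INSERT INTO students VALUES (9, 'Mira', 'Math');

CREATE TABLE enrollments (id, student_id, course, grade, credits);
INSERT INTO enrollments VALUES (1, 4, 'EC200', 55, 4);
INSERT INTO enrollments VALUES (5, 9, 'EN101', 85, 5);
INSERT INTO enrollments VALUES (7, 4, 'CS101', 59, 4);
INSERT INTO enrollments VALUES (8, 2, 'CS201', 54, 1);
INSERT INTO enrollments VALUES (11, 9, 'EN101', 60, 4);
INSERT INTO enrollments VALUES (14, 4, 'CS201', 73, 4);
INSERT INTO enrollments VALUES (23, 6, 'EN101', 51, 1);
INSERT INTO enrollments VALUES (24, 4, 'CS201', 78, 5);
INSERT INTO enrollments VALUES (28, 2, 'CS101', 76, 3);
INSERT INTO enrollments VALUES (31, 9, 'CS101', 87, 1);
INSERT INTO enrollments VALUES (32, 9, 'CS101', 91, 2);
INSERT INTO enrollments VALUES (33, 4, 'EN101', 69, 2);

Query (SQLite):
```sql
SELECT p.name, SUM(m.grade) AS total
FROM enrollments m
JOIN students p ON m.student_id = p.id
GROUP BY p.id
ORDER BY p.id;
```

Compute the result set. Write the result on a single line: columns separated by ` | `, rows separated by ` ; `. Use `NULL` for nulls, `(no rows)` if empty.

Join each enrollments row to its students via student_id.
Group joined rows by students.id; compute SUM(m.grade) per group.
  2: ids {8, 28} → SUM(m.grade)=130
  4: ids {1, 7, 14, 24, 33} → SUM(m.grade)=334
  6: ids {23} → SUM(m.grade)=51
  9: ids {5, 11, 31, 32} → SUM(m.grade)=323

Vik | 130 ; Uma | 334 ; Gita | 51 ; Mira | 323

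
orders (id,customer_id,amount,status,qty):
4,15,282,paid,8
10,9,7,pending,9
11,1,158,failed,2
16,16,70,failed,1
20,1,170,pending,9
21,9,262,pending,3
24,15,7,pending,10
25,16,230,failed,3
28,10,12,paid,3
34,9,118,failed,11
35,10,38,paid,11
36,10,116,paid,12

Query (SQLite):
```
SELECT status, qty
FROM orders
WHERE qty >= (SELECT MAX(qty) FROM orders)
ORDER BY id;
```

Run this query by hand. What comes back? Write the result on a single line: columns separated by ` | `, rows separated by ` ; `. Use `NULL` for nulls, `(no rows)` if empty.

Scalar subquery: MAX(qty) over all orders rows = 12.
Keep rows where qty >= that value.

paid | 12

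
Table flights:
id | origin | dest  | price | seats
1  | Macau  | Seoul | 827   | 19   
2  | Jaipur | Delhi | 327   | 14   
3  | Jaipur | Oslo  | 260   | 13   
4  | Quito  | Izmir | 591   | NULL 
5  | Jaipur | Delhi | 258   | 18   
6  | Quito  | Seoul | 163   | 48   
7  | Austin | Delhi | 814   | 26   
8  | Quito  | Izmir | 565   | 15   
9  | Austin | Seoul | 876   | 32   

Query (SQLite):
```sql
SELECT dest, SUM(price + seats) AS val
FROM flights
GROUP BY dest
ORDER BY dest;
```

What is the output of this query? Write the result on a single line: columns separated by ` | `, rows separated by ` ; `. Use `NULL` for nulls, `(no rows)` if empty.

For each row compute price + seats.
Group by dest; take SUM of the expression per group.
  Delhi: ids {2, 5, 7} → SUM(price + seats)=1457
  Izmir: ids {4, 8} → SUM(price + seats)=580
  Oslo: ids {3} → SUM(price + seats)=273
  Seoul: ids {1, 6, 9} → SUM(price + seats)=1965

Delhi | 1457 ; Izmir | 580 ; Oslo | 273 ; Seoul | 1965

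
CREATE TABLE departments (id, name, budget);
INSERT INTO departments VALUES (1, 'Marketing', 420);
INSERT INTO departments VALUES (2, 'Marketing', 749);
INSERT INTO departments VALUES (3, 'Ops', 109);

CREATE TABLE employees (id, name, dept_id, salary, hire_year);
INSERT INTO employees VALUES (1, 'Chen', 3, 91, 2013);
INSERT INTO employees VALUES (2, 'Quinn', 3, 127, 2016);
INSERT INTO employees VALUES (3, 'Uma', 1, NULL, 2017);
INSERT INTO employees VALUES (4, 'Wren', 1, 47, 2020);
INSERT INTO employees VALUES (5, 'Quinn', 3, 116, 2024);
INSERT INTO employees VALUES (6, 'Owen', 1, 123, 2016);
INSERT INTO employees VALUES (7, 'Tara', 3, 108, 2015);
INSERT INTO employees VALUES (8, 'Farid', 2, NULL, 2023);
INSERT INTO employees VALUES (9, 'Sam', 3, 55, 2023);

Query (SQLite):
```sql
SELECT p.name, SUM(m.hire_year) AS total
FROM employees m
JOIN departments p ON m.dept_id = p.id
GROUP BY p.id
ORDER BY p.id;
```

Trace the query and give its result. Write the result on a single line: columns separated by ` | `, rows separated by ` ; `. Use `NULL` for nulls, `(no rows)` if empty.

Marketing | 6053 ; Marketing | 2023 ; Ops | 10091

Join each employees row to its departments via dept_id.
Group joined rows by departments.id; compute SUM(m.hire_year) per group.
  1: ids {3, 4, 6} → SUM(m.hire_year)=6053
  2: ids {8} → SUM(m.hire_year)=2023
  3: ids {1, 2, 5, 7, 9} → SUM(m.hire_year)=10091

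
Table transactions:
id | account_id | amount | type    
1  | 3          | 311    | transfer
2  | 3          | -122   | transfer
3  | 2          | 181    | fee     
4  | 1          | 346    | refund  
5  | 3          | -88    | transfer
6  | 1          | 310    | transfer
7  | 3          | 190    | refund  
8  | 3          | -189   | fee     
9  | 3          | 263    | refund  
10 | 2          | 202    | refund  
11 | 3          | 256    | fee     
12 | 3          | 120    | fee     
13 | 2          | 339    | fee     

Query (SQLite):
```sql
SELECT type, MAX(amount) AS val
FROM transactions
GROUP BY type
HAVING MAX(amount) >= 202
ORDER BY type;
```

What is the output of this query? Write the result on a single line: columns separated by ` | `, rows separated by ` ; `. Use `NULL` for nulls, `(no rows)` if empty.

Partition transactions by type; compute MAX(amount) within each group.
HAVING: keep groups where MAX(amount) >= 202.
  fee: ids {3, 8, 11, 12, 13} → MAX(amount)=339
  refund: ids {4, 7, 9, 10} → MAX(amount)=346
  transfer: ids {1, 2, 5, 6} → MAX(amount)=311

fee | 339 ; refund | 346 ; transfer | 311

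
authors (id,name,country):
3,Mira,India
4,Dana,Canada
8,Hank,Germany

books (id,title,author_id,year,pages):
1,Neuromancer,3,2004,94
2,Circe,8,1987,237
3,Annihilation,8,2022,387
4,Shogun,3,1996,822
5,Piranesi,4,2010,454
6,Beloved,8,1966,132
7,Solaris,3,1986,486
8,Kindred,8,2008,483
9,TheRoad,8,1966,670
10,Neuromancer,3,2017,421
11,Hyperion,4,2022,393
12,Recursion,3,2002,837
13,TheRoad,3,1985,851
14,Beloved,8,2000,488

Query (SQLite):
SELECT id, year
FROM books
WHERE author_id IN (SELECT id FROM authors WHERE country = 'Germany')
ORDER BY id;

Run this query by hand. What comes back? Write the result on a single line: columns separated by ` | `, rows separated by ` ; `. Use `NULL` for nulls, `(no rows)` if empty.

Inner query: authors.id where country = 'Germany'.
Outer: keep books rows whose author_id is in that set.
Inner query → {8}

2 | 1987 ; 3 | 2022 ; 6 | 1966 ; 8 | 2008 ; 9 | 1966 ; 14 | 2000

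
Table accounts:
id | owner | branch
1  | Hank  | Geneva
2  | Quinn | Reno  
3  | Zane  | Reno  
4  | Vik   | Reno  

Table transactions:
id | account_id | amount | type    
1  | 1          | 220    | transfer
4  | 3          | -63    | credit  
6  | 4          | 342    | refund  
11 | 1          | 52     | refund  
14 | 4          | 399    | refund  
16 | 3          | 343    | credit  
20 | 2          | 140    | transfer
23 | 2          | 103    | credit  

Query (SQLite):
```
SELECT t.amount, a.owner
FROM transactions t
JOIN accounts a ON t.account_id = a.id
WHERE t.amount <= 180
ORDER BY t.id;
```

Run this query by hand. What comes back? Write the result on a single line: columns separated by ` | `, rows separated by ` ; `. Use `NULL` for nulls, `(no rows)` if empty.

Each transactions row matches the accounts row where account_id = accounts.id.
Then keep rows with t.amount <= 180.

-63 | Zane ; 52 | Hank ; 140 | Quinn ; 103 | Quinn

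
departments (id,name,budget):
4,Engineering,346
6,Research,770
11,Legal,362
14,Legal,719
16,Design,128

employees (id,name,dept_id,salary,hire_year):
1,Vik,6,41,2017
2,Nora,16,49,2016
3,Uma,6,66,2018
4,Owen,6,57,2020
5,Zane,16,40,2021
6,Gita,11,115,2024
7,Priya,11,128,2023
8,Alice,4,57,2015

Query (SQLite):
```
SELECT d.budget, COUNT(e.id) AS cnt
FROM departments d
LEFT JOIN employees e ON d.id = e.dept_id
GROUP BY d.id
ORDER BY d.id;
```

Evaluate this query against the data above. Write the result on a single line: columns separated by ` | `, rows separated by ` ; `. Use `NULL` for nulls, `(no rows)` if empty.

LEFT JOIN keeps every departments row; unmatched ones get NULL for employees columns.
Group by departments.id and compute COUNT(e.id). COUNT(col) of an all-NULL group is 0.
  4: ids {8} → COUNT(e.id)=1
  6: ids {1, 3, 4} → COUNT(e.id)=3
  11: ids {6, 7} → COUNT(e.id)=2
  14: ids {—} → COUNT(e.id)=0
  16: ids {2, 5} → COUNT(e.id)=2

346 | 1 ; 770 | 3 ; 362 | 2 ; 719 | 0 ; 128 | 2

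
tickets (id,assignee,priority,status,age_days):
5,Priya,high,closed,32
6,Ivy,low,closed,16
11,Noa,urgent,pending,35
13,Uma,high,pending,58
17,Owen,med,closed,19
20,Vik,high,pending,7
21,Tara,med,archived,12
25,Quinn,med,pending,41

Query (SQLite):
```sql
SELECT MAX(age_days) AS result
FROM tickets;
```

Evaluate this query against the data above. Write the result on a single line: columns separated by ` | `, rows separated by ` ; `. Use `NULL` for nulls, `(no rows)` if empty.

All age_days values: [32, 16, 35, 58, 19, 7, 12, 41].
MAX of non-NULL values = 58.

58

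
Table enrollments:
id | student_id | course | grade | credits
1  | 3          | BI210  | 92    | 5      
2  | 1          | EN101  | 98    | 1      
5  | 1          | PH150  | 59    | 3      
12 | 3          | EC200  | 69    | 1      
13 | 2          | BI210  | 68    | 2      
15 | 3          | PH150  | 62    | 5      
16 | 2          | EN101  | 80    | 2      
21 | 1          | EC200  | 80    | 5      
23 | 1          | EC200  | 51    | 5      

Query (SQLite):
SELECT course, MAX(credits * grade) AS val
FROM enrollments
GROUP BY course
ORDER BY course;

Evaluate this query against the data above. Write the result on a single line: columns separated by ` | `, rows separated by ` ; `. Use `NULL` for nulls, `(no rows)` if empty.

BI210 | 460 ; EC200 | 400 ; EN101 | 160 ; PH150 | 310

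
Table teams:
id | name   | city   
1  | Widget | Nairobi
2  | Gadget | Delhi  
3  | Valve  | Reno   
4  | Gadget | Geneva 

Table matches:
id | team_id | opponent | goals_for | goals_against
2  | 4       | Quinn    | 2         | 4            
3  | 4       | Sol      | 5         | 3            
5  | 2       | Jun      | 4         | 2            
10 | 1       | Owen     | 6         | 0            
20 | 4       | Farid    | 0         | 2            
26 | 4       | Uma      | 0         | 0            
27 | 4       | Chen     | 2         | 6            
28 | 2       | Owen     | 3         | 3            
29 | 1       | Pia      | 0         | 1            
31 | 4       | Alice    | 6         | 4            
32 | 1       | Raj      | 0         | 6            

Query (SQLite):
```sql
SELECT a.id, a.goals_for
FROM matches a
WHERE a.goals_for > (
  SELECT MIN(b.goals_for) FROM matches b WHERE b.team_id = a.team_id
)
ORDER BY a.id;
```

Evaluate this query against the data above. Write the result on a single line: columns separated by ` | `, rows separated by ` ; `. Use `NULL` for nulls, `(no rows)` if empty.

For each matches row a, compute MIN(goals_for) over rows sharing a.team_id.
Keep row a if a.goals_for > that per-group MIN.
  team_id=1: MIN(goals_for) = 0
  team_id=2: MIN(goals_for) = 3
  team_id=4: MIN(goals_for) = 0

2 | 2 ; 3 | 5 ; 5 | 4 ; 10 | 6 ; 27 | 2 ; 31 | 6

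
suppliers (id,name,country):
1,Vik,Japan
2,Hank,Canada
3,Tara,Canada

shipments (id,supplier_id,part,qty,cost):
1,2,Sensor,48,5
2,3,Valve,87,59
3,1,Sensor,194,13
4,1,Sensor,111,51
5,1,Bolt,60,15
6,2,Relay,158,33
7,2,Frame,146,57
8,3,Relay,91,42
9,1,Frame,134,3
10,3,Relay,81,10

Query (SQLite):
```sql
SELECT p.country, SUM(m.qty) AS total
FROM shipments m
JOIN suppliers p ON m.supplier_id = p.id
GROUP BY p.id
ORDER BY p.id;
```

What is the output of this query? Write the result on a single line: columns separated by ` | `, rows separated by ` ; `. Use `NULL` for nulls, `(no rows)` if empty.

Japan | 499 ; Canada | 352 ; Canada | 259

Join each shipments row to its suppliers via supplier_id.
Group joined rows by suppliers.id; compute SUM(m.qty) per group.
  1: ids {3, 4, 5, 9} → SUM(m.qty)=499
  2: ids {1, 6, 7} → SUM(m.qty)=352
  3: ids {2, 8, 10} → SUM(m.qty)=259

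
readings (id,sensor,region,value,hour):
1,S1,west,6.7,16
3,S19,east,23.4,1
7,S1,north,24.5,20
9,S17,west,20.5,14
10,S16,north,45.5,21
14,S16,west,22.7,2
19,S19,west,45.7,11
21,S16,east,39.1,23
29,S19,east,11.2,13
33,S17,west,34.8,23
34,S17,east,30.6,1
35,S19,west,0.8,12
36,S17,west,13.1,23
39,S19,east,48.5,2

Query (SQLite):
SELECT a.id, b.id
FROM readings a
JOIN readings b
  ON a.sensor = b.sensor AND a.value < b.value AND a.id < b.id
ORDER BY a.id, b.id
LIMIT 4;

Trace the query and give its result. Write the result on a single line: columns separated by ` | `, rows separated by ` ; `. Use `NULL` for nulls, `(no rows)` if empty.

1 | 7 ; 3 | 19 ; 3 | 39 ; 9 | 33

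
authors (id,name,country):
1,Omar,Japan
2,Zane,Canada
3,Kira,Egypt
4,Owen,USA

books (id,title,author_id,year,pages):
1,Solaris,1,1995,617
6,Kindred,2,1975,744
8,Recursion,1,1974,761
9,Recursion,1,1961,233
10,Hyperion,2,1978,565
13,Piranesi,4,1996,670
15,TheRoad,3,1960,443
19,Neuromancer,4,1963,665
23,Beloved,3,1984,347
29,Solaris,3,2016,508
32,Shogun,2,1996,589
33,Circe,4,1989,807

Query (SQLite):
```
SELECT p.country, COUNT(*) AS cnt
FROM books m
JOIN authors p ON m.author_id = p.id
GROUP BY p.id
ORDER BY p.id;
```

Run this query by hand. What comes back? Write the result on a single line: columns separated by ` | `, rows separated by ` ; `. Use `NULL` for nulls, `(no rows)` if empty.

Join each books row to its authors via author_id.
Group joined rows by authors.id; compute COUNT(*) per group.
  1: ids {1, 8, 9} → COUNT(*)=3
  2: ids {6, 10, 32} → COUNT(*)=3
  3: ids {15, 23, 29} → COUNT(*)=3
  4: ids {13, 19, 33} → COUNT(*)=3

Japan | 3 ; Canada | 3 ; Egypt | 3 ; USA | 3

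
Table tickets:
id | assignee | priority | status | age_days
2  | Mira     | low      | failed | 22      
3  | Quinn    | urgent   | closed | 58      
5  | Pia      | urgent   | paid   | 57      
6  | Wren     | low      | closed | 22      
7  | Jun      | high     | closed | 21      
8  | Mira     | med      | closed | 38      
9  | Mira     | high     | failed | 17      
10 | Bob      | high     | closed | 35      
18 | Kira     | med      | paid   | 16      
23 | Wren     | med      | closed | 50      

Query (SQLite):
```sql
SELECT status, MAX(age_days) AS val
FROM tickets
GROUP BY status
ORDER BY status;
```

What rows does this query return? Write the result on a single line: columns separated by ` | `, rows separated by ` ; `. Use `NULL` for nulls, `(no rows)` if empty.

closed | 58 ; failed | 22 ; paid | 57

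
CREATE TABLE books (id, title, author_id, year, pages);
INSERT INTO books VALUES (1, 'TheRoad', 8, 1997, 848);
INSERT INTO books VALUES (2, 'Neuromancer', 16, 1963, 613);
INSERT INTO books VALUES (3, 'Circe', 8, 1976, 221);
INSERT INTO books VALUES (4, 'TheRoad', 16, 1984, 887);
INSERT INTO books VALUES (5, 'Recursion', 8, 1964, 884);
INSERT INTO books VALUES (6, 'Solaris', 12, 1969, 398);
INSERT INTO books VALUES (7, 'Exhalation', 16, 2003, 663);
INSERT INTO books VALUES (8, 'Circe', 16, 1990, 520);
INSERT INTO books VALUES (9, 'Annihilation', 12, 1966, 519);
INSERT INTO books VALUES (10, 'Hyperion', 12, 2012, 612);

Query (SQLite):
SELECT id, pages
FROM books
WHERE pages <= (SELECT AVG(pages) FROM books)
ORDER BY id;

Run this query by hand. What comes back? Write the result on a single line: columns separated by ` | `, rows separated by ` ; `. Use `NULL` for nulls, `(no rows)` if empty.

Scalar subquery: AVG(pages) over all books rows = 616.5.
Keep rows where pages <= that value.

2 | 613 ; 3 | 221 ; 6 | 398 ; 8 | 520 ; 9 | 519 ; 10 | 612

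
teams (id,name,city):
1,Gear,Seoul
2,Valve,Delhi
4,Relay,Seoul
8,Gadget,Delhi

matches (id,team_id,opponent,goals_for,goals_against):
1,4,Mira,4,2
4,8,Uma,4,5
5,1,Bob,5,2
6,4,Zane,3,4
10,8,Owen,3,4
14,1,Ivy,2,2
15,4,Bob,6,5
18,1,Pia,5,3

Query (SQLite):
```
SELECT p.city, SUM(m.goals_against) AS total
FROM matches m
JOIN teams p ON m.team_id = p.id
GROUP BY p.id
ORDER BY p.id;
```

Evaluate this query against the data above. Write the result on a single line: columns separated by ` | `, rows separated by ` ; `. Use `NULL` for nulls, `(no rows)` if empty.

Seoul | 7 ; Seoul | 11 ; Delhi | 9

Join each matches row to its teams via team_id.
Group joined rows by teams.id; compute SUM(m.goals_against) per group.
  1: ids {5, 14, 18} → SUM(m.goals_against)=7
  4: ids {1, 6, 15} → SUM(m.goals_against)=11
  8: ids {4, 10} → SUM(m.goals_against)=9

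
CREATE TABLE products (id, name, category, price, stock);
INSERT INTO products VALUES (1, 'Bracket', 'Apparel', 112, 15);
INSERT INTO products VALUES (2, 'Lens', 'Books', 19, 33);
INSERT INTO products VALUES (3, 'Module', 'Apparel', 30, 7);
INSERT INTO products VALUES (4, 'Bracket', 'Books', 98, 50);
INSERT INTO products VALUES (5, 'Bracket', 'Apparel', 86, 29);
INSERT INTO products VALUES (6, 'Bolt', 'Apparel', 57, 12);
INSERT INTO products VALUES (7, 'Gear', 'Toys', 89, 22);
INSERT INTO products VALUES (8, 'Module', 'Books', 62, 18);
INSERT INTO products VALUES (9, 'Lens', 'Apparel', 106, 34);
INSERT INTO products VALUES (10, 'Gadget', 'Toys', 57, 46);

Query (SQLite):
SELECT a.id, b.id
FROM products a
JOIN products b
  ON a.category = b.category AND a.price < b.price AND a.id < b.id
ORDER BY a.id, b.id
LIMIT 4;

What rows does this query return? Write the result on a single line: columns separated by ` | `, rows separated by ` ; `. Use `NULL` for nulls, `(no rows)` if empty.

Pairs (a,b) with same category, a.price < b.price, a.id < b.id.
category groups: Apparel:{1,3,5,6,9} Books:{2,4,8} Toys:{7,10}
Ordered by (a.id, b.id); first 4.

2 | 4 ; 2 | 8 ; 3 | 5 ; 3 | 6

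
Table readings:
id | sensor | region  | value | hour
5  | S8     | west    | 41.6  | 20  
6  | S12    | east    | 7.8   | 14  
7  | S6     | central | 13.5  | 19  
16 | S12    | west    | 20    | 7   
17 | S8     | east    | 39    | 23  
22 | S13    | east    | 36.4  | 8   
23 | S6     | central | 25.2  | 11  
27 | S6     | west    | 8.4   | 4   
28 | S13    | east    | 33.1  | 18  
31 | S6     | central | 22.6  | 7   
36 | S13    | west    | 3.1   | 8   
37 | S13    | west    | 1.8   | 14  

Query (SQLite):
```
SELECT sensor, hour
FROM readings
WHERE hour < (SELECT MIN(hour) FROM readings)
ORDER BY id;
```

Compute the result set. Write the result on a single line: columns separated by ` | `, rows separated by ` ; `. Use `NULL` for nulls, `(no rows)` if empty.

(no rows)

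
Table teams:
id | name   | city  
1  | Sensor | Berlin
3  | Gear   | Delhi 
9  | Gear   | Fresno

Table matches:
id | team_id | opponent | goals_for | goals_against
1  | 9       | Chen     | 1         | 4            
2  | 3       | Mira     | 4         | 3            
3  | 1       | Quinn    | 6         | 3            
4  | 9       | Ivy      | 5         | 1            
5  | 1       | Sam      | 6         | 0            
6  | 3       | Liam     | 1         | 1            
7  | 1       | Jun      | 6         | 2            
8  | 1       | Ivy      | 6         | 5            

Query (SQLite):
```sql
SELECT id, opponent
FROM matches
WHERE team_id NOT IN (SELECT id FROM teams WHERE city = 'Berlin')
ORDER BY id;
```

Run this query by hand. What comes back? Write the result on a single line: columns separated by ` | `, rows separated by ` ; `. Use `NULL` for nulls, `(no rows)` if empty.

Inner query: teams.id where city = 'Berlin'.
Outer: keep matches rows whose team_id is not in that set.
Inner query → {1}

1 | Chen ; 2 | Mira ; 4 | Ivy ; 6 | Liam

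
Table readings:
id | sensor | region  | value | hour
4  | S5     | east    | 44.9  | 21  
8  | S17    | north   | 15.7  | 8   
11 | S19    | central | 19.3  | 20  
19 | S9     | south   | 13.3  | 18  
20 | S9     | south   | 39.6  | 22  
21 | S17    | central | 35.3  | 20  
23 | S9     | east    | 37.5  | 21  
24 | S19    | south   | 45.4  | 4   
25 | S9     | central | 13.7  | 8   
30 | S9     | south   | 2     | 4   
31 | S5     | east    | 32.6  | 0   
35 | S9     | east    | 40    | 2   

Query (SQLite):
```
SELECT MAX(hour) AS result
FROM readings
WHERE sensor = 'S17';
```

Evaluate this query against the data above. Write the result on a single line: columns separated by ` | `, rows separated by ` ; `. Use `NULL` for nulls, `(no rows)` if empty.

Rows where sensor='S17' → hour values: [8, 20].
MAX of non-NULL values = 20.

20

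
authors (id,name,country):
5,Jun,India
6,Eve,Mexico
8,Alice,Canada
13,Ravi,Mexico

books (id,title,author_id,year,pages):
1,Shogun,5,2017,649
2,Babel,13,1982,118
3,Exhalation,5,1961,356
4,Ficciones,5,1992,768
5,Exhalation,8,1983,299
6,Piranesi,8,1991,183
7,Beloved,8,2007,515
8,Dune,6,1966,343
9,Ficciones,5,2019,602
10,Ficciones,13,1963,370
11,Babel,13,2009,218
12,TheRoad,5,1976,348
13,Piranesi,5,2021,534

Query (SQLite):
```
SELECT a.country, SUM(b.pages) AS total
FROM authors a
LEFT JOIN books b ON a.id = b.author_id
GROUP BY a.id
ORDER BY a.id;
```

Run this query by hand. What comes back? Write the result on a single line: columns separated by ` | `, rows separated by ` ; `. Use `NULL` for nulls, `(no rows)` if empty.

India | 3257 ; Mexico | 343 ; Canada | 997 ; Mexico | 706

LEFT JOIN keeps every authors row; unmatched ones get NULL for books columns.
Group by authors.id and compute SUM(b.pages). SUM over an all-NULL group is NULL.
  5: ids {1, 3, 4, 9, 12, 13} → SUM(b.pages)=3257
  6: ids {8} → SUM(b.pages)=343
  8: ids {5, 6, 7} → SUM(b.pages)=997
  13: ids {2, 10, 11} → SUM(b.pages)=706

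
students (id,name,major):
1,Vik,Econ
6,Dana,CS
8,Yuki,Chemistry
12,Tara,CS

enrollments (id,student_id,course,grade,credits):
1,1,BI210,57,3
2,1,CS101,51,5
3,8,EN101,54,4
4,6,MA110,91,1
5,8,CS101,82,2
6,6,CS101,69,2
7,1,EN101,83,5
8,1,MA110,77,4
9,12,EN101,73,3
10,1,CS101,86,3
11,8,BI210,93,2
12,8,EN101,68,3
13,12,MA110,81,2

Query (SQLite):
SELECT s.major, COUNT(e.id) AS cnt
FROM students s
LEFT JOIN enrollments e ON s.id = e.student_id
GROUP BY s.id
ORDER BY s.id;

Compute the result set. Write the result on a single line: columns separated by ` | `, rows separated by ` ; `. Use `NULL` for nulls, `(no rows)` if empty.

LEFT JOIN keeps every students row; unmatched ones get NULL for enrollments columns.
Group by students.id and compute COUNT(e.id). COUNT(col) of an all-NULL group is 0.
  1: ids {1, 2, 7, 8, 10} → COUNT(e.id)=5
  6: ids {4, 6} → COUNT(e.id)=2
  8: ids {3, 5, 11, 12} → COUNT(e.id)=4
  12: ids {9, 13} → COUNT(e.id)=2

Econ | 5 ; CS | 2 ; Chemistry | 4 ; CS | 2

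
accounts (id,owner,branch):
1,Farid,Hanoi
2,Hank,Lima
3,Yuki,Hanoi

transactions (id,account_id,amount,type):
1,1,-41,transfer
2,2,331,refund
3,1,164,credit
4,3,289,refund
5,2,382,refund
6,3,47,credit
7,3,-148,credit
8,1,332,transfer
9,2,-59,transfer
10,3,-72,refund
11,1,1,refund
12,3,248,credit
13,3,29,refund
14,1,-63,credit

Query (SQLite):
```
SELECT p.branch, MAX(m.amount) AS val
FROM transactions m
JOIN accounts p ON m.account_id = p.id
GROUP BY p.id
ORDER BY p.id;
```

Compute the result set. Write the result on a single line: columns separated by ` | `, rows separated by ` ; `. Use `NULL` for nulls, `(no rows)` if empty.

Hanoi | 332 ; Lima | 382 ; Hanoi | 289

Join each transactions row to its accounts via account_id.
Group joined rows by accounts.id; compute MAX(m.amount) per group.
  1: ids {1, 3, 8, 11, 14} → MAX(m.amount)=332
  2: ids {2, 5, 9} → MAX(m.amount)=382
  3: ids {4, 6, 7, 10, 12, 13} → MAX(m.amount)=289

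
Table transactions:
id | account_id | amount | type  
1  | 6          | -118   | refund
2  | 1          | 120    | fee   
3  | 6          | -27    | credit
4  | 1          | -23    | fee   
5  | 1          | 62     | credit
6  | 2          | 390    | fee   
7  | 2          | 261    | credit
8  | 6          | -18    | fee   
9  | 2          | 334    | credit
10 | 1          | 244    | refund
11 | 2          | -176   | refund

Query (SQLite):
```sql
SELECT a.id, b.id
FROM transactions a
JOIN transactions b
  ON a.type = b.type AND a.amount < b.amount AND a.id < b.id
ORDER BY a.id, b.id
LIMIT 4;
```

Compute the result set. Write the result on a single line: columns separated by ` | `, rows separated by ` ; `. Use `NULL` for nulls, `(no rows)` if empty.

Pairs (a,b) with same type, a.amount < b.amount, a.id < b.id.
type groups: credit:{3,5,7,9} fee:{2,4,6,8} refund:{1,10,11}
Ordered by (a.id, b.id); first 4.

1 | 10 ; 2 | 6 ; 3 | 5 ; 3 | 7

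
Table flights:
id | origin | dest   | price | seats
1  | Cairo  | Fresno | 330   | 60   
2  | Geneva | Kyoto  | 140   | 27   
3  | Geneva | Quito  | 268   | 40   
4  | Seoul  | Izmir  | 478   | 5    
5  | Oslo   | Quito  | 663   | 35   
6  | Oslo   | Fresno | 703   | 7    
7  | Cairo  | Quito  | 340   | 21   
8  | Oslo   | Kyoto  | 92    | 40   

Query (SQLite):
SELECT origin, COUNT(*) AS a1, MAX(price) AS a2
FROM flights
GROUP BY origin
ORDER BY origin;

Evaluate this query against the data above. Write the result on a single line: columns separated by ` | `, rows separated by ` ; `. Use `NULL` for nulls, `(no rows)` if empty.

Group flights by origin.
Per group compute: COUNT(*), MAX(price).
  Cairo: ids {1, 7} → COUNT(*)=2, MAX(price)=340
  Geneva: ids {2, 3} → COUNT(*)=2, MAX(price)=268
  Oslo: ids {5, 6, 8} → COUNT(*)=3, MAX(price)=703
  Seoul: ids {4} → COUNT(*)=1, MAX(price)=478

Cairo | 2 | 340 ; Geneva | 2 | 268 ; Oslo | 3 | 703 ; Seoul | 1 | 478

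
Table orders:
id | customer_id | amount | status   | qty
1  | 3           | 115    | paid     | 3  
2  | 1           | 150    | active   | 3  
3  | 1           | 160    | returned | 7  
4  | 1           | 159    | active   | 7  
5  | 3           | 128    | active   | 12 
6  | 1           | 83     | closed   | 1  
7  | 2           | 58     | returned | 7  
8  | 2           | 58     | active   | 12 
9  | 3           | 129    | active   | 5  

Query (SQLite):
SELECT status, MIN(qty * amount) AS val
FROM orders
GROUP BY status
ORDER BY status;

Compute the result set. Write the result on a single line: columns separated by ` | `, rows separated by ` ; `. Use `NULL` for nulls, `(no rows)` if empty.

active | 450 ; closed | 83 ; paid | 345 ; returned | 406

For each row compute qty * amount.
Group by status; take MIN of the expression per group.
  active: ids {2, 4, 5, 8, 9} → MIN(qty * amount)=450
  closed: ids {6} → MIN(qty * amount)=83
  paid: ids {1} → MIN(qty * amount)=345
  returned: ids {3, 7} → MIN(qty * amount)=406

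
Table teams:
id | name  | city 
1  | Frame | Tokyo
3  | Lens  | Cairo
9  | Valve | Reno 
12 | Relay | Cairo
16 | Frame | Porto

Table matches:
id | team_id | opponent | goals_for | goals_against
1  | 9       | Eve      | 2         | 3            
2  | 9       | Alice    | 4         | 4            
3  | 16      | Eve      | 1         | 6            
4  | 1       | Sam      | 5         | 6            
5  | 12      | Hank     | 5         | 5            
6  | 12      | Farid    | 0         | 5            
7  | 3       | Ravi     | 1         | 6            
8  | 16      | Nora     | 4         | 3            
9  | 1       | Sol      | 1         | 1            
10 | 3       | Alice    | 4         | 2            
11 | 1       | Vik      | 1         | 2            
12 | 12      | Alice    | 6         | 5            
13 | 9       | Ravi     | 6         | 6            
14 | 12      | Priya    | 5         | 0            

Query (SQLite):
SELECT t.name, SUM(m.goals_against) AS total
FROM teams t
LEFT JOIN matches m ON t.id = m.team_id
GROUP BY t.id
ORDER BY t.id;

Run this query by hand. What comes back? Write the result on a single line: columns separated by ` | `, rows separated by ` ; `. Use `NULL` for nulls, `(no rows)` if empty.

LEFT JOIN keeps every teams row; unmatched ones get NULL for matches columns.
Group by teams.id and compute SUM(m.goals_against). SUM over an all-NULL group is NULL.
  1: ids {4, 9, 11} → SUM(m.goals_against)=9
  3: ids {7, 10} → SUM(m.goals_against)=8
  9: ids {1, 2, 13} → SUM(m.goals_against)=13
  12: ids {5, 6, 12, 14} → SUM(m.goals_against)=15
  16: ids {3, 8} → SUM(m.goals_against)=9

Frame | 9 ; Lens | 8 ; Valve | 13 ; Relay | 15 ; Frame | 9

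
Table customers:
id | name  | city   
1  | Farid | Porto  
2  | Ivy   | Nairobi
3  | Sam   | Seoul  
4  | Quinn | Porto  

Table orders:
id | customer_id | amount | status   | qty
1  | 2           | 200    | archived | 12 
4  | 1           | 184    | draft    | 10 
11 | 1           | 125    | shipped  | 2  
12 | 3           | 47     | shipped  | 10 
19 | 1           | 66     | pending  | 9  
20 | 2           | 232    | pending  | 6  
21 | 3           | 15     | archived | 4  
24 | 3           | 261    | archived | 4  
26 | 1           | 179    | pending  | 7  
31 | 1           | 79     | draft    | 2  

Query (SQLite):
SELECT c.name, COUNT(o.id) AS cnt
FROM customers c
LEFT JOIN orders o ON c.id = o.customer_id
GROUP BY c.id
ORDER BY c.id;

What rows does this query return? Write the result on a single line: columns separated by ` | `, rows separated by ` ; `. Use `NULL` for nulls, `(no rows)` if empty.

LEFT JOIN keeps every customers row; unmatched ones get NULL for orders columns.
Group by customers.id and compute COUNT(o.id). COUNT(col) of an all-NULL group is 0.
  1: ids {4, 11, 19, 26, 31} → COUNT(o.id)=5
  2: ids {1, 20} → COUNT(o.id)=2
  3: ids {12, 21, 24} → COUNT(o.id)=3
  4: ids {—} → COUNT(o.id)=0

Farid | 5 ; Ivy | 2 ; Sam | 3 ; Quinn | 0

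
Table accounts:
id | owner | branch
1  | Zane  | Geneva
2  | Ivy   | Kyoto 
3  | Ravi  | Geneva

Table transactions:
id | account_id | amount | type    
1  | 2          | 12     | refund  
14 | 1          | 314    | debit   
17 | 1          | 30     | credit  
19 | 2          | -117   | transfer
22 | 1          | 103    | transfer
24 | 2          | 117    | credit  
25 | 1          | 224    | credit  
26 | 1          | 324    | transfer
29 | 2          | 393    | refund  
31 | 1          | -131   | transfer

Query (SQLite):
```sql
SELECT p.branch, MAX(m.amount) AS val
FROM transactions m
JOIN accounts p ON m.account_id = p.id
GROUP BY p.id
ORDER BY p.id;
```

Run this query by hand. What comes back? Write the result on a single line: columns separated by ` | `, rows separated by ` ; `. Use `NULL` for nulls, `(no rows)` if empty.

Geneva | 324 ; Kyoto | 393

Join each transactions row to its accounts via account_id.
Group joined rows by accounts.id; compute MAX(m.amount) per group.
  1: ids {14, 17, 22, 25, 26, 31} → MAX(m.amount)=324
  2: ids {1, 19, 24, 29} → MAX(m.amount)=393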